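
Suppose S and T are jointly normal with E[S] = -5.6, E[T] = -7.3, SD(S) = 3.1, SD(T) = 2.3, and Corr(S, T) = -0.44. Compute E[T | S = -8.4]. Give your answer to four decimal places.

For a bivariate normal, E[T | S=x] = μ_T + ρ·(σ_T/σ_S)·(x − μ_S).
E[T | S=-8.4] = -7.3 + (-0.44)·(2.3/3.1)·(-8.4 − (-5.6)) = -7.3 + (-0.32645)·(-2.8) = -6.3859.

-6.3859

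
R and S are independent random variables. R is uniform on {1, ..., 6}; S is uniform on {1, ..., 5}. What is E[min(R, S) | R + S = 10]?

9/2

Outcomes with R + S = 10: (5,5), (6,4), each with probability 1/30.
E[min(R, S) | R + S = 10] = (5 + 4) / 2 = 9/2.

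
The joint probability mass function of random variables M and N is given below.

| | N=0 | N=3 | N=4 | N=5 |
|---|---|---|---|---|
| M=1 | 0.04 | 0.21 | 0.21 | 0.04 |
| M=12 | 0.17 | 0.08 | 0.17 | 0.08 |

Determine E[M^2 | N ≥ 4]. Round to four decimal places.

P(N ≥ 4) = 0.50.
Σ M^2·P over the event = 1·(0.21) + 1·(0.04) + 144·(0.17) + 144·(0.08) = 36.25.
E[M^2 | N ≥ 4] = (36.25) / (0.50) = 72.5000.

72.5000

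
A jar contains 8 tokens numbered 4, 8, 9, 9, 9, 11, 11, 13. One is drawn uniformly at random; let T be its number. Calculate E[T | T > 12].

P(T > 12) = 1/8.
Σ over the event: 13·1/8 = 13/8.
E[T | T > 12] = (13/8) / (1/8) = 13.

13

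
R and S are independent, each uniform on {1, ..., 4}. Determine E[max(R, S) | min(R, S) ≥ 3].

Outcomes with min(R, S) ≥ 3: (3,3), (3,4), (4,3), (4,4), each with probability 1/16.
E[max(R, S) | min(R, S) ≥ 3] = (3 + 4 + 4 + 4) / 4 = 15/4.

15/4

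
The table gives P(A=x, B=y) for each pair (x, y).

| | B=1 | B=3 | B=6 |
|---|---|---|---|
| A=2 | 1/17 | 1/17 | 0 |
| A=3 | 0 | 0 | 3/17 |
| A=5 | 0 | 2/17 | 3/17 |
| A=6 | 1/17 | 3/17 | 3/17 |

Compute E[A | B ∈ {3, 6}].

P(B ∈ {3, 6}) = 15/17.
Σ A·P over the event = 2·(1/17) + 3·(3/17) + 5·(2/17) + 5·(3/17) + 6·(3/17) + 6·(3/17) = 72/17.
E[A | B ∈ {3, 6}] = (72/17) / (15/17) = 24/5.

24/5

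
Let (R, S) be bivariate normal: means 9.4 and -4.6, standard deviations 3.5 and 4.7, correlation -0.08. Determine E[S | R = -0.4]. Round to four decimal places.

-3.5472

E[S | R=x] = μ_S + ρ(σ_S/σ_R)(x − μ_R) for jointly normal variables.
E[S | R=-0.4] = -4.6 + (-0.08)·(4.7/3.5)·(-0.4 − (9.4)) = -4.6 + (-0.10743)·(-9.8) = -3.5472.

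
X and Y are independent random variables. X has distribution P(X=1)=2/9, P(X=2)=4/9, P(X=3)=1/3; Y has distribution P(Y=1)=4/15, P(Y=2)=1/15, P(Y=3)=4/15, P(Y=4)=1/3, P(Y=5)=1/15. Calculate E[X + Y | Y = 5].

P(Y = 5) = 1/15.
Summing (X+Y)·P(x,y) over outcomes with Y = 5 gives 64/135.
E[X + Y | Y = 5] = (64/135) / (1/15) = 64/9.

64/9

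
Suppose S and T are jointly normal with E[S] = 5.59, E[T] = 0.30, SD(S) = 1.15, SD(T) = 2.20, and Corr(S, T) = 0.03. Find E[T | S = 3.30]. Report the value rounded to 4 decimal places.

0.1686

E[T | S=x] = μ_T + ρ(σ_T/σ_S)(x − μ_S) for jointly normal variables.
E[T | S=3.30] = 0.30 + (0.03)·(2.20/1.15)·(3.30 − (5.59)) = 0.30 + (0.057391)·(-2.29) = 0.1686.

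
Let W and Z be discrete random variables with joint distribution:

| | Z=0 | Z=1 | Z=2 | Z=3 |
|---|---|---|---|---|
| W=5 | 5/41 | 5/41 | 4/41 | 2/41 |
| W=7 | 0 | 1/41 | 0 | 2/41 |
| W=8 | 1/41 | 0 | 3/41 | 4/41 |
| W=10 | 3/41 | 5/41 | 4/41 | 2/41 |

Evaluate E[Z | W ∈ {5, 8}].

P(W ∈ {5, 8}) = 24/41.
Summing Z·P(W=x,Z=y) over the conditioning event gives 37/41.
E[Z | W ∈ {5, 8}] = (37/41) / (24/41) = 37/24.

37/24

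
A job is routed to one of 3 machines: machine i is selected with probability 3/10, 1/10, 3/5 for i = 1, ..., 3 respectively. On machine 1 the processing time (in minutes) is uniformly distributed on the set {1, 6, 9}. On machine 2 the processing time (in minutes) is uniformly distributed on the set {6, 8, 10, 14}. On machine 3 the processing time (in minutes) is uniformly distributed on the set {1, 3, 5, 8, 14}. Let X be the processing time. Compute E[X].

627/100

E[X | machine 1] = (1+6+9)/3 = 16/3.
E[X | machine 2] = (6+8+10+14)/4 = 19/2.
E[X | machine 3] = (1+3+5+8+14)/5 = 31/5.
By the law of total expectation,
E[X] = (3/10)·(16/3) + (1/10)·(19/2) + (3/5)·(31/5) = 627/100.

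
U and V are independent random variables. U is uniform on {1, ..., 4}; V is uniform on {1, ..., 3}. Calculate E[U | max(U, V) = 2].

Outcomes with max(U, V) = 2: (1,2), (2,1), (2,2), each with probability 1/12.
E[U | max(U, V) = 2] = (1 + 2 + 2) / 3 = 5/3.

5/3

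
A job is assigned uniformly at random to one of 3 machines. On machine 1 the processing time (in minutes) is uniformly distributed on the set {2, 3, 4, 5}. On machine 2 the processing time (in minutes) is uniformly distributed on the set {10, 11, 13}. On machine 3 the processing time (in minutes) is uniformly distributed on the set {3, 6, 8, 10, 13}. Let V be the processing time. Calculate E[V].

137/18

E[V | machine 1] = (2+3+4+5)/4 = 7/2.
E[V | machine 2] = (10+11+13)/3 = 34/3.
E[V | machine 3] = (3+6+8+10+13)/5 = 8.
By the law of total expectation,
E[V] = (1/3)·(7/2) + (1/3)·(34/3) + (1/3)·(8) = 137/18.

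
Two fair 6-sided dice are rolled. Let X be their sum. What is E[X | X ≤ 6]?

14/3

P(X ≤ 6) = 5/12.
Σ over the event: 2·1/36 + 3·1/18 + 4·1/12 + 5·1/9 + 6·5/36 = 35/18.
E[X | X ≤ 6] = (35/18) / (5/12) = 14/3.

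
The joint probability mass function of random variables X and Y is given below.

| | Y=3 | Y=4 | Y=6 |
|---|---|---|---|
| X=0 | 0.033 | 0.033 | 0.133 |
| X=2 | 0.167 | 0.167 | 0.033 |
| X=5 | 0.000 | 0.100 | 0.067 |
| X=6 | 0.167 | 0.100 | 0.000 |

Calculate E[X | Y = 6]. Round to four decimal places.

P(Y = 6) = 0.233.
Summing X·P(X=x,Y=y) over the conditioning event gives 0.401.
E[X | Y = 6] = (0.401) / (0.233) = 1.7210.

1.7210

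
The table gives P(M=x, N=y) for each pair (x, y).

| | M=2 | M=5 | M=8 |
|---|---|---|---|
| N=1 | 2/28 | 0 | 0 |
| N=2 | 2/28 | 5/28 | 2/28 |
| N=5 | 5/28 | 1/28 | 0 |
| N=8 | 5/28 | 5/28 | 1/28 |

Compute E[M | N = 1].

2

P(N = 1) = 1/14.
Σ M·P over the event = 2·(2/28) = 1/7.
E[M | N = 1] = (1/7) / (1/14) = 2.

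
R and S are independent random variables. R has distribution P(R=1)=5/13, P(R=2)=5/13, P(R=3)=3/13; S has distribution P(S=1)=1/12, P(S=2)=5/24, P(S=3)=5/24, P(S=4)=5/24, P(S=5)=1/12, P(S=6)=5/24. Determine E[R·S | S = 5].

120/13

P(S = 5) = 1/12.
Summing RS·P(x,y) over outcomes with S = 5 gives 10/13.
E[R·S | S = 5] = (10/13) / (1/12) = 120/13.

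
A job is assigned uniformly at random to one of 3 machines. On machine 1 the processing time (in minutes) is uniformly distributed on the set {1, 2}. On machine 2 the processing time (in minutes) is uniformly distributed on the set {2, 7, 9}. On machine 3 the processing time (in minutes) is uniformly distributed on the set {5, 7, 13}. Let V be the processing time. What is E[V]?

E[V | machine 1] = (1+2)/2 = 3/2.
E[V | machine 2] = (2+7+9)/3 = 6.
E[V | machine 3] = (5+7+13)/3 = 25/3.
By the law of total expectation,
E[V] = (1/3)·(3/2) + (1/3)·(6) + (1/3)·(25/3) = 95/18.

95/18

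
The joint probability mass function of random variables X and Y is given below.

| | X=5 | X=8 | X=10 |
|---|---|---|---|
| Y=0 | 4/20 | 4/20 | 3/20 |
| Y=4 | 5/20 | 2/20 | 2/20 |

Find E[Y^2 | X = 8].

16/3

P(X = 8) = 3/10.
Σ Y^2·P over the event = 0·(4/20) + 16·(2/20) = 8/5.
E[Y^2 | X = 8] = (8/5) / (3/10) = 16/3.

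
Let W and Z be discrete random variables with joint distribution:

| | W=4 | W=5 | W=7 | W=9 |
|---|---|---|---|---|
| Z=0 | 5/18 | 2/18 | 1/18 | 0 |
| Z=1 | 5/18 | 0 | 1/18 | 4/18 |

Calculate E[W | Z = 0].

37/8

P(Z = 0) = 4/9.
Σ W·P over the event = 4·(5/18) + 5·(2/18) + 7·(1/18) = 37/18.
E[W | Z = 0] = (37/18) / (4/9) = 37/8.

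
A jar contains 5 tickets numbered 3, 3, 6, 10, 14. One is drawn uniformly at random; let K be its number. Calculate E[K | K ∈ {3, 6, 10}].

P(K ∈ {3, 6, 10}) = 4/5.
Σ over the event: 3·2/5 + 6·1/5 + 10·1/5 = 22/5.
E[K | K ∈ {3, 6, 10}] = (22/5) / (4/5) = 11/2.

11/2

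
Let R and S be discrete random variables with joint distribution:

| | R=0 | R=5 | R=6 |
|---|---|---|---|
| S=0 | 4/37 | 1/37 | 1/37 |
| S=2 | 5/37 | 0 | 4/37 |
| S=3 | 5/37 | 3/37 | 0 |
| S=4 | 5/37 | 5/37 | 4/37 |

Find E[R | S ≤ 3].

50/23

P(S ≤ 3) = 23/37.
Σ R·P over the event = 0·(4/37) + 0·(5/37) + 0·(5/37) + 5·(1/37) + 5·(3/37) + 6·(1/37) + 6·(4/37) = 50/37.
E[R | S ≤ 3] = (50/37) / (23/37) = 50/23.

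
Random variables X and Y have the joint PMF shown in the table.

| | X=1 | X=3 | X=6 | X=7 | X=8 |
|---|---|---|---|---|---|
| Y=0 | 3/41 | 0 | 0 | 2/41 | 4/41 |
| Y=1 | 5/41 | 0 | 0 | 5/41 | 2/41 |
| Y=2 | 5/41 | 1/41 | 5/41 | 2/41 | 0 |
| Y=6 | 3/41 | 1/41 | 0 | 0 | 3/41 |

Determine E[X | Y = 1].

14/3

P(Y = 1) = 12/41.
Σ X·P over the event = 1·(5/41) + 7·(5/41) + 8·(2/41) = 56/41.
E[X | Y = 1] = (56/41) / (12/41) = 14/3.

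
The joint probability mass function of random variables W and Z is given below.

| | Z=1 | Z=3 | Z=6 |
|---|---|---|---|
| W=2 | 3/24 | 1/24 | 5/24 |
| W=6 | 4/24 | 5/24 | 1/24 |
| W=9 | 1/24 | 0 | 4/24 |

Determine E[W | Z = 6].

P(Z = 6) = 5/12.
Σ W·P over the event = 2·(5/24) + 6·(1/24) + 9·(4/24) = 13/6.
E[W | Z = 6] = (13/6) / (5/12) = 26/5.

26/5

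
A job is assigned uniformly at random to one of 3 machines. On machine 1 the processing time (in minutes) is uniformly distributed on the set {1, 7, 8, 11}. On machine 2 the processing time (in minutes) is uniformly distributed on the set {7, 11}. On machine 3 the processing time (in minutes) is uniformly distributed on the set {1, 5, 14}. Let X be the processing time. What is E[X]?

269/36

E[X | machine 1] = (1+7+8+11)/4 = 27/4.
E[X | machine 2] = (7+11)/2 = 9.
E[X | machine 3] = (1+5+14)/3 = 20/3.
E[X] = (1/3)·(27/4) + (1/3)·(9) + (1/3)·(20/3) = 269/36.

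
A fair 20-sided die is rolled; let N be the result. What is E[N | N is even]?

11

Given N is even, N is equally likely to be any of {2, 4, 6, 8, 10, 12, 14, 16, 18, 20}.
E[N | N is even] = (2 + 4 + 6 + 8 + 10 + 12 + 14 + 16 + 18 + 20) / 10 = 11.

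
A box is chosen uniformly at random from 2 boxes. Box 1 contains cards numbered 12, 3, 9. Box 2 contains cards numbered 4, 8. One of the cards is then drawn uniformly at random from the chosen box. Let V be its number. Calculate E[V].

E[V | box 1] = (12+3+9)/3 = 8.
E[V | box 2] = (4+8)/2 = 6.
E[V] = (1/2)·(8) + (1/2)·(6) = 7.

7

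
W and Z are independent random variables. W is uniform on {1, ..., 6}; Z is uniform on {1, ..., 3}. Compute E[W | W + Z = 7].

5

P(W + Z = 7) = 1/6.
Summing W·P(x,y) over outcomes with W + Z = 7 gives 5/6.
E[W | W + Z = 7] = (5/6) / (1/6) = 5.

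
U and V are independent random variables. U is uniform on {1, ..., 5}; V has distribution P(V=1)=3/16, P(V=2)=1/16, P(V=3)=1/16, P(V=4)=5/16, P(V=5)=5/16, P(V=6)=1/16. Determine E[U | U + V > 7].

P(U + V > 7) = 3/8.
Summing U·P(x,y) over outcomes with U + V > 7 gives 31/20.
E[U | U + V > 7] = (31/20) / (3/8) = 62/15.

62/15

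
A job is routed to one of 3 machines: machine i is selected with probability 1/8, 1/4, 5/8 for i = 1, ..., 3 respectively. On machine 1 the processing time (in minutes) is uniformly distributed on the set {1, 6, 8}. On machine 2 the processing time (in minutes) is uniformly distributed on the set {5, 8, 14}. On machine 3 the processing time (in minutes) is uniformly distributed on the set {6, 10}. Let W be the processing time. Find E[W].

E[W | machine 1] = (1+6+8)/3 = 5.
E[W | machine 2] = (5+8+14)/3 = 9.
E[W | machine 3] = (6+10)/2 = 8.
E[W] = (1/8)·(5) + (1/4)·(9) + (5/8)·(8) = 63/8.

63/8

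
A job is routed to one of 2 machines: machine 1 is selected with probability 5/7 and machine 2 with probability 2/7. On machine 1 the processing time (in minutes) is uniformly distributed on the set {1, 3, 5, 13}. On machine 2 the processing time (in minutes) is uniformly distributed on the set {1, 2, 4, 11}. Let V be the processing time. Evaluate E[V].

E[V | machine 1] = (1+3+5+13)/4 = 11/2.
E[V | machine 2] = (1+2+4+11)/4 = 9/2.
By the law of total expectation,
E[V] = (5/7)·(11/2) + (2/7)·(9/2) = 73/14.

73/14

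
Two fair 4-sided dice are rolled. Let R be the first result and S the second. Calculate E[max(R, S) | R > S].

Outcomes with R > S: (2,1), (3,1), (3,2), (4,1), (4,2), (4,3), each with probability 1/16.
E[max(R, S) | R > S] = (2 + 3 + 3 + 4 + 4 + 4) / 6 = 10/3.

10/3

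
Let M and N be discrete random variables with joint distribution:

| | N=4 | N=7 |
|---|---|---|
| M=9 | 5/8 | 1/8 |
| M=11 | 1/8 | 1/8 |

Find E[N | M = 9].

P(M = 9) = 3/4.
Σ N·P over the event = 4·(5/8) + 7·(1/8) = 27/8.
E[N | M = 9] = (27/8) / (3/4) = 9/2.

9/2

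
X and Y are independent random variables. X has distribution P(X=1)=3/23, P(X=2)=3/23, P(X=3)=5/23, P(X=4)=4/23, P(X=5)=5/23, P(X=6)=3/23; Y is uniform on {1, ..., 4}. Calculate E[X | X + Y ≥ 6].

P(X + Y ≥ 6) = 57/92.
Summing X·P(x,y) over outcomes with X + Y ≥ 6 gives 64/23.
E[X | X + Y ≥ 6] = (64/23) / (57/92) = 256/57.

256/57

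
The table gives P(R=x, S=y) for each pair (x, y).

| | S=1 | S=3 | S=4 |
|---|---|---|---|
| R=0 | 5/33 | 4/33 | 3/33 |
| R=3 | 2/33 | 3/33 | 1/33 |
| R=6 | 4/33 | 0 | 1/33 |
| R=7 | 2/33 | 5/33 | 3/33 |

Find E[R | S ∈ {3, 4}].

37/10

P(S ∈ {3, 4}) = 20/33.
Σ R·P over the event = 0·(4/33) + 0·(3/33) + 3·(3/33) + 3·(1/33) + 6·(1/33) + 7·(5/33) + 7·(3/33) = 74/33.
E[R | S ∈ {3, 4}] = (74/33) / (20/33) = 37/10.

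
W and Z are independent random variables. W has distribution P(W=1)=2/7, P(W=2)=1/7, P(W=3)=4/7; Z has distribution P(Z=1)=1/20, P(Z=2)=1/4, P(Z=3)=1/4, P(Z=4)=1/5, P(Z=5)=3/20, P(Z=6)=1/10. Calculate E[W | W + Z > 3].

306/127

P(W + Z > 3) = 127/140.
Summing W·P(x,y) over outcomes with W + Z > 3 gives 153/70.
E[W | W + Z > 3] = (153/70) / (127/140) = 306/127.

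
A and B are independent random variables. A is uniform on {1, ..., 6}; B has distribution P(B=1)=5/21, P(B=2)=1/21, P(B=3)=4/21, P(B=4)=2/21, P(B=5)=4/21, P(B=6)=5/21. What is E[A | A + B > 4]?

P(A + B > 4) = 5/6.
Summing A·P(x,y) over outcomes with A + B > 4 gives 202/63.
E[A | A + B > 4] = (202/63) / (5/6) = 404/105.

404/105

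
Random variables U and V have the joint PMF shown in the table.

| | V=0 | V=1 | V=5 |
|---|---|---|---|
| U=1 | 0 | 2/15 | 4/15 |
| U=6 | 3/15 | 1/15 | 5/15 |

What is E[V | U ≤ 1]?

P(U ≤ 1) = 2/5.
Summing V·P(U=x,V=y) over the conditioning event gives 22/15.
E[V | U ≤ 1] = (22/15) / (2/5) = 11/3.

11/3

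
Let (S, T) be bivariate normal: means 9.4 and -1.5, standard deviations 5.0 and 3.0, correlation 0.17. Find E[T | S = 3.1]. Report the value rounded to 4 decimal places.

The regression of T on S has slope ρ·σ_T/σ_S and passes through (μ_S, μ_T).
E[T | S=3.1] = -1.5 + (0.17)·(3.0/5.0)·(3.1 − (9.4)) = -1.5 + (0.102)·(-6.3) = -2.1426.

-2.1426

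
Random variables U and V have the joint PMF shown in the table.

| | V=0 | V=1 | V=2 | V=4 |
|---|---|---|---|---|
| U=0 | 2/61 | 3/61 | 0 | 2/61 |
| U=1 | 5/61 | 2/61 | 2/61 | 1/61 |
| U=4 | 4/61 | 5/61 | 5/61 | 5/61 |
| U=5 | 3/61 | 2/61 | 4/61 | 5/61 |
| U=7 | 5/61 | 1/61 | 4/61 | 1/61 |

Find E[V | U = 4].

P(U = 4) = 19/61.
Σ V·P over the event = 0·(4/61) + 1·(5/61) + 2·(5/61) + 4·(5/61) = 35/61.
E[V | U = 4] = (35/61) / (19/61) = 35/19.

35/19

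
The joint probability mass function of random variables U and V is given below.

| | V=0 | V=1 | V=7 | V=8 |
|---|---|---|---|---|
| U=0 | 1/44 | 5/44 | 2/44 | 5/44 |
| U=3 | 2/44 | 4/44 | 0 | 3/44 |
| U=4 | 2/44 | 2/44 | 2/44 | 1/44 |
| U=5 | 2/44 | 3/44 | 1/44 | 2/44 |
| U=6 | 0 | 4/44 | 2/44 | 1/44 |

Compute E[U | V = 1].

59/18

P(V = 1) = 9/22.
Σ U·P over the event = 0·(5/44) + 3·(4/44) + 4·(2/44) + 5·(3/44) + 6·(4/44) = 59/44.
E[U | V = 1] = (59/44) / (9/22) = 59/18.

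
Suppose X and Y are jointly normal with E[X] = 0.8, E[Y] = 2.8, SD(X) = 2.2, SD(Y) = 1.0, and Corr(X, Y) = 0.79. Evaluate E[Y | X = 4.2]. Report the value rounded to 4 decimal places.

The regression of Y on X has slope ρ·σ_Y/σ_X and passes through (μ_X, μ_Y).
E[Y | X=4.2] = 2.8 + (0.79)·(1.0/2.2)·(4.2 − (0.8)) = 2.8 + (0.35909)·(3.4) = 4.0209.

4.0209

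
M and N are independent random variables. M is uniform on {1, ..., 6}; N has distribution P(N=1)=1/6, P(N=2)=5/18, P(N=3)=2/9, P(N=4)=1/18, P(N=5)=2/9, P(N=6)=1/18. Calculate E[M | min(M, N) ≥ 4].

P(min(M, N) ≥ 4) = 1/6.
Summing M·P(x,y) over outcomes with min(M, N) ≥ 4 gives 5/6.
E[M | min(M, N) ≥ 4] = (5/6) / (1/6) = 5.

5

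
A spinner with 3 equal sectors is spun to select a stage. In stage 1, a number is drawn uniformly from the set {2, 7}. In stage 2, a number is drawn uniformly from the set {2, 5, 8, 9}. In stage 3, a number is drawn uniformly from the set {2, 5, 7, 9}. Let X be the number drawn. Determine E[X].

65/12

E[X | stage 1] = (2+7)/2 = 9/2.
E[X | stage 2] = (2+5+8+9)/4 = 6.
E[X | stage 3] = (2+5+7+9)/4 = 23/4.
E[X] = (1/3)·(9/2) + (1/3)·(6) + (1/3)·(23/4) = 65/12.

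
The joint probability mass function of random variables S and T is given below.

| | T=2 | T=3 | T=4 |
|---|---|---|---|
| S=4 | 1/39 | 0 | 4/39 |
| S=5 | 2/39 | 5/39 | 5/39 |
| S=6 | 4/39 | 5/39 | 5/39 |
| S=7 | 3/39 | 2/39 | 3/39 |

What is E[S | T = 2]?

59/10

P(T = 2) = 10/39.
Σ S·P over the event = 4·(1/39) + 5·(2/39) + 6·(4/39) + 7·(3/39) = 59/39.
E[S | T = 2] = (59/39) / (10/39) = 59/10.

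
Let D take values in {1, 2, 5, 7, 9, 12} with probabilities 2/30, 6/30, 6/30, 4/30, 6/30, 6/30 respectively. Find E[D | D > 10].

P(D > 10) = 1/5.
Σ over the event: 12·1/5 = 12/5.
E[D | D > 10] = (12/5) / (1/5) = 12.

12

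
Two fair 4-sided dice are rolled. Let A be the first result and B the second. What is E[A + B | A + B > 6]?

Outcomes with A + B > 6: (3,4), (4,3), (4,4), each with probability 1/16.
E[A + B | A + B > 6] = (7 + 7 + 8) / 3 = 22/3.

22/3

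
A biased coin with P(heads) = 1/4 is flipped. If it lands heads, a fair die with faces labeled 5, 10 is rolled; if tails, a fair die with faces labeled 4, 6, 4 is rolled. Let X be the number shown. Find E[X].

E[X | heads] = (5+10)/2 = 15/2.
E[X | tails] = (4+6+4)/3 = 14/3.
By the law of total expectation,
E[X] = (1/4)·(15/2) + (3/4)·(14/3) = 43/8.

43/8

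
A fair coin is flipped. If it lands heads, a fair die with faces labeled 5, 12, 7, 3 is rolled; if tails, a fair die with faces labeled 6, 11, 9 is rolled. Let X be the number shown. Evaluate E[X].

185/24

E[X | heads] = (5+12+7+3)/4 = 27/4.
E[X | tails] = (6+11+9)/3 = 26/3.
E[X] = (1/2)·(27/4) + (1/2)·(26/3) = 185/24.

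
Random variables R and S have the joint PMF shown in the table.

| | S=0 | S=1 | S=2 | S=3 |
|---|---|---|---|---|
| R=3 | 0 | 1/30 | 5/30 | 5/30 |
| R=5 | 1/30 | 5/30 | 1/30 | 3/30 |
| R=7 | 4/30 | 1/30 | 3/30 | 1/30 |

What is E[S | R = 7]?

10/9

P(R = 7) = 3/10.
Σ S·P over the event = 0·(4/30) + 1·(1/30) + 2·(3/30) + 3·(1/30) = 1/3.
E[S | R = 7] = (1/3) / (3/10) = 10/9.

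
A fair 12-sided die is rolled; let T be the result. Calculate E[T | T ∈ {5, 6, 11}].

P(T ∈ {5, 6, 11}) = 1/4.
Σ over the event: 5·1/12 + 6·1/12 + 11·1/12 = 11/6.
E[T | T ∈ {5, 6, 11}] = (11/6) / (1/4) = 22/3.

22/3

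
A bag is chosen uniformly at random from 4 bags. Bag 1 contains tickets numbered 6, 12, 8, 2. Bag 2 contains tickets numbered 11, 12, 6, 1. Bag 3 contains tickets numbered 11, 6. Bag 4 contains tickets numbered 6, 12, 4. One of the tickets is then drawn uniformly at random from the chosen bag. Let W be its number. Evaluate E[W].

E[W | bag 1] = (6+12+8+2)/4 = 7.
E[W | bag 2] = (11+12+6+1)/4 = 15/2.
E[W | bag 3] = (11+6)/2 = 17/2.
E[W | bag 4] = (6+12+4)/3 = 22/3.
E[W] = (1/4)·(7) + (1/4)·(15/2) + (1/4)·(17/2) + (1/4)·(22/3) = 91/12.

91/12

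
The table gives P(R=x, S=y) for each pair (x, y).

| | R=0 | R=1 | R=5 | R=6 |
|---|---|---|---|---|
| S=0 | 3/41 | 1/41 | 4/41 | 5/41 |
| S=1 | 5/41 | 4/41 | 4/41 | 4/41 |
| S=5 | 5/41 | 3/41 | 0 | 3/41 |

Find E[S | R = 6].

19/12

P(R = 6) = 12/41.
Σ S·P over the event = 0·(5/41) + 1·(4/41) + 5·(3/41) = 19/41.
E[S | R = 6] = (19/41) / (12/41) = 19/12.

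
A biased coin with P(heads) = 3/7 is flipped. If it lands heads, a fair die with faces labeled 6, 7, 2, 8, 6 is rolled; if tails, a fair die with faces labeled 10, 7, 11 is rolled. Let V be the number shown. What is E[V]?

821/105

E[V | heads] = (6+7+2+8+6)/5 = 29/5.
E[V | tails] = (10+7+11)/3 = 28/3.
E[V] = (3/7)·(29/5) + (4/7)·(28/3) = 821/105.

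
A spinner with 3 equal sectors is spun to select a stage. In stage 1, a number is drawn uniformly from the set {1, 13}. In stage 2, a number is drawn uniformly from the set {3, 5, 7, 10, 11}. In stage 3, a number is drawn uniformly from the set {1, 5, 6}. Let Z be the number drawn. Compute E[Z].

E[Z | stage 1] = (1+13)/2 = 7.
E[Z | stage 2] = (3+5+7+10+11)/5 = 36/5.
E[Z | stage 3] = (1+5+6)/3 = 4.
By the law of total expectation,
E[Z] = (1/3)·(7) + (1/3)·(36/5) + (1/3)·(4) = 91/15.

91/15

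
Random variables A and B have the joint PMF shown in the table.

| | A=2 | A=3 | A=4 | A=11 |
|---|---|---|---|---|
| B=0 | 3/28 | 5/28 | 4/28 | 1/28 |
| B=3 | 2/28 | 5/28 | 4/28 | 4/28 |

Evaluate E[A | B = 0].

P(B = 0) = 13/28.
Σ A·P over the event = 2·(3/28) + 3·(5/28) + 4·(4/28) + 11·(1/28) = 12/7.
E[A | B = 0] = (12/7) / (13/28) = 48/13.

48/13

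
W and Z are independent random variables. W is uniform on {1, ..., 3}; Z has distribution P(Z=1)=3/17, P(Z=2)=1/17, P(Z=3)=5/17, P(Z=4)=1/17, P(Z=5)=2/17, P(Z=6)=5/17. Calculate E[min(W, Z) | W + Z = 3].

P(W + Z = 3) = 4/51.
Summing min(W,Z)·P(x,y) over outcomes with W + Z = 3 gives 4/51.
E[min(W, Z) | W + Z = 3] = (4/51) / (4/51) = 1.

1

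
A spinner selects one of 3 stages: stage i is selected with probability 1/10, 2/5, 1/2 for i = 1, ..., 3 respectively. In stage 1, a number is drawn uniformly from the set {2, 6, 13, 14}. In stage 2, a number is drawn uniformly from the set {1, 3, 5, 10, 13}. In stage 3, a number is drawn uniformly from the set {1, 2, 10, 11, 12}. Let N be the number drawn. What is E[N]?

1407/200

E[N | stage 1] = (2+6+13+14)/4 = 35/4.
E[N | stage 2] = (1+3+5+10+13)/5 = 32/5.
E[N | stage 3] = (1+2+10+11+12)/5 = 36/5.
By the law of total expectation,
E[N] = (1/10)·(35/4) + (2/5)·(32/5) + (1/2)·(36/5) = 1407/200.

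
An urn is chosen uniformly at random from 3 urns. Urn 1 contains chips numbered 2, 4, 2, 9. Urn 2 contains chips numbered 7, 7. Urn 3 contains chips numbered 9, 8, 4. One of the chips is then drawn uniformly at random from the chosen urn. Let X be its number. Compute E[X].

73/12

E[X | urn 1] = (2+4+2+9)/4 = 17/4.
E[X | urn 2] = (7+7)/2 = 7.
E[X | urn 3] = (9+8+4)/3 = 7.
By the law of total expectation,
E[X] = (1/3)·(17/4) + (1/3)·(7) + (1/3)·(7) = 73/12.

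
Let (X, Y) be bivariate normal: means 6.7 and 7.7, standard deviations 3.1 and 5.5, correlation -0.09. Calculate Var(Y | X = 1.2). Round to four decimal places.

Var(Y | X=x) = (1 − ρ²)·σ_Y².
Var(Y | X=1.2) = (5.5)²·(1 − (-0.09)²) = 30.25·0.9919 = 30.0050.

30.0050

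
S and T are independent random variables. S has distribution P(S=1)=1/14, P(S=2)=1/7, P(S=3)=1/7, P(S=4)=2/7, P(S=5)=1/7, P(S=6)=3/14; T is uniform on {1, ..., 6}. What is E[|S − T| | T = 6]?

29/14

P(T = 6) = 1/6.
Summing |S−T|·P(x,y) over outcomes with T = 6 gives 29/84.
E[|S − T| | T = 6] = (29/84) / (1/6) = 29/14.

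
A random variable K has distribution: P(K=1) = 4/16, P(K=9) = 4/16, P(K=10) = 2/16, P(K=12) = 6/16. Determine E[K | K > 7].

P(K > 7) = 3/4.
Σ over the event: 9·1/4 + 10·1/8 + 12·3/8 = 8.
E[K | K > 7] = (8) / (3/4) = 32/3.

32/3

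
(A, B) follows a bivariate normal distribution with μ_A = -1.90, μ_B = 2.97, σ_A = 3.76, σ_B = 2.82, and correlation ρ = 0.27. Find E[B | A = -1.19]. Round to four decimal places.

E[B | A=x] = μ_B + ρ(σ_B/σ_A)(x − μ_A) for jointly normal variables.
E[B | A=-1.19] = 2.97 + (0.27)·(2.82/3.76)·(-1.19 − (-1.90)) = 2.97 + (0.2025)·(0.71) = 3.1138.

3.1138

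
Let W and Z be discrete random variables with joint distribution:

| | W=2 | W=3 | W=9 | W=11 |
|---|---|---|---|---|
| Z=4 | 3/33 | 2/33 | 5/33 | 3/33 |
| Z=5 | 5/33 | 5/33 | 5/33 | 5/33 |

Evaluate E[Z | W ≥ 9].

41/9

P(W ≥ 9) = 6/11.
Σ Z·P over the event = 4·(5/33) + 5·(5/33) + 4·(3/33) + 5·(5/33) = 82/33.
E[Z | W ≥ 9] = (82/33) / (6/11) = 41/9.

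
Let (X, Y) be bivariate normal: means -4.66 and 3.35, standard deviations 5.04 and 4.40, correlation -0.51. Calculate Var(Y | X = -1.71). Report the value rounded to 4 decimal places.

Var(Y | X=x) = (1 − ρ²)·σ_Y².
Var(Y | X=-1.71) = (4.40)²·(1 − (-0.51)²) = 19.36·0.7399 = 14.3245.

14.3245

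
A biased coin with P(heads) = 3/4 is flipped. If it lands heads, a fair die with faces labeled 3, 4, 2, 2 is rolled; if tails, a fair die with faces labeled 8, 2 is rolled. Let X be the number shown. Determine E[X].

53/16

E[X | heads] = (3+4+2+2)/4 = 11/4.
E[X | tails] = (8+2)/2 = 5.
E[X] = (3/4)·(11/4) + (1/4)·(5) = 53/16.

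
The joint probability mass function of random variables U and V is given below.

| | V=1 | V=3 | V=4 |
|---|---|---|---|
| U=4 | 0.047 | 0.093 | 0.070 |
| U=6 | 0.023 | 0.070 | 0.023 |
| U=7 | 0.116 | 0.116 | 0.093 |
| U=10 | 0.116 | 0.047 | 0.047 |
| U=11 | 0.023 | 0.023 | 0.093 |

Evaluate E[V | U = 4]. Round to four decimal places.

2.8857

P(U = 4) = 0.210.
Σ V·P over the event = 1·(0.047) + 3·(0.093) + 4·(0.070) = 0.606.
E[V | U = 4] = (0.606) / (0.210) = 2.8857.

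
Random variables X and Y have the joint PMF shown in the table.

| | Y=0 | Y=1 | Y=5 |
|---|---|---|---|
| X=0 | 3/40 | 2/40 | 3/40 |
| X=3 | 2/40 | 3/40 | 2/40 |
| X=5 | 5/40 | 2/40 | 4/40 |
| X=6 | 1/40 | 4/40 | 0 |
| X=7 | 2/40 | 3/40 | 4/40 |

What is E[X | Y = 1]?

32/7

P(Y = 1) = 7/20.
Σ X·P over the event = 0·(2/40) + 3·(3/40) + 5·(2/40) + 6·(4/40) + 7·(3/40) = 8/5.
E[X | Y = 1] = (8/5) / (7/20) = 32/7.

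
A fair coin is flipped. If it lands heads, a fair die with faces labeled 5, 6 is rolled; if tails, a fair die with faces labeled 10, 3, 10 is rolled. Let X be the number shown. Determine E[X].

79/12

E[X | heads] = (5+6)/2 = 11/2.
E[X | tails] = (10+3+10)/3 = 23/3.
By the law of total expectation,
E[X] = (1/2)·(11/2) + (1/2)·(23/3) = 79/12.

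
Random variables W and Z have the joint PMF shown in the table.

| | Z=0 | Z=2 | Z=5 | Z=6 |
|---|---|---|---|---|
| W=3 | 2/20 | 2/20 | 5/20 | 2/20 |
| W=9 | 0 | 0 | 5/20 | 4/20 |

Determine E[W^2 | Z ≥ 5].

P(Z ≥ 5) = 4/5.
Σ W^2·P over the event = 9·(5/20) + 9·(2/20) + 81·(5/20) + 81·(4/20) = 198/5.
E[W^2 | Z ≥ 5] = (198/5) / (4/5) = 99/2.

99/2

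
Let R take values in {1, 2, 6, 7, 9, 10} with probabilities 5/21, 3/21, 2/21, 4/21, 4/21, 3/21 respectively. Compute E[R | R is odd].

P(R is odd) = 13/21.
Σ over the event: 1·5/21 + 7·4/21 + 9·4/21 = 23/7.
E[R | R is odd] = (23/7) / (13/21) = 69/13.

69/13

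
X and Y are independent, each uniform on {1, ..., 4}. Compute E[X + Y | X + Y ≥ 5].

Outcomes with X + Y ≥ 5: (1,4), (2,3), (2,4), (3,2), (3,3), (3,4), (4,1), (4,2), (4,3), (4,4), each with probability 1/16.
E[X + Y | X + Y ≥ 5] = (5 + 5 + 6 + 5 + 6 + 7 + 5 + 6 + 7 + 8) / 10 = 6.

6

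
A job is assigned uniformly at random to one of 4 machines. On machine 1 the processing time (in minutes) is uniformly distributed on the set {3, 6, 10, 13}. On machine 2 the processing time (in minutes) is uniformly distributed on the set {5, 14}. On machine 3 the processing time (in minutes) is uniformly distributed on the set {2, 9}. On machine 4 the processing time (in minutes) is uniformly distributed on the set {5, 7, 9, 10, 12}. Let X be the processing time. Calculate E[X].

79/10

E[X | machine 1] = (3+6+10+13)/4 = 8.
E[X | machine 2] = (5+14)/2 = 19/2.
E[X | machine 3] = (2+9)/2 = 11/2.
E[X | machine 4] = (5+7+9+10+12)/5 = 43/5.
By the law of total expectation,
E[X] = (1/4)·(8) + (1/4)·(19/2) + (1/4)·(11/2) + (1/4)·(43/5) = 79/10.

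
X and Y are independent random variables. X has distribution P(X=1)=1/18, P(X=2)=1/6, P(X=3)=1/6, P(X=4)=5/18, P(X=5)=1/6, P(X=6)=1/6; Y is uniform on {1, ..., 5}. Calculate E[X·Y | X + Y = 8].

103/7

P(X + Y = 8) = 7/45.
Summing XY·P(x,y) over outcomes with X + Y = 8 gives 103/45.
E[X·Y | X + Y = 8] = (103/45) / (7/45) = 103/7.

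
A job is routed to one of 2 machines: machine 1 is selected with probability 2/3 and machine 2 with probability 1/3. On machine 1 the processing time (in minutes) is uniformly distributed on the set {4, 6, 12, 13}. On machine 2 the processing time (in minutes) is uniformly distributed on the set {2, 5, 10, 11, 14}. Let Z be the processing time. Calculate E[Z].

E[Z | machine 1] = (4+6+12+13)/4 = 35/4.
E[Z | machine 2] = (2+5+10+11+14)/5 = 42/5.
By the law of total expectation,
E[Z] = (2/3)·(35/4) + (1/3)·(42/5) = 259/30.

259/30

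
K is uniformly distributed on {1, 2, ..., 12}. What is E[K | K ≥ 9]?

Given K ≥ 9, K is equally likely to be any of {9, 10, 11, 12}.
E[K | K ≥ 9] = (9 + 10 + 11 + 12) / 4 = 21/2.

21/2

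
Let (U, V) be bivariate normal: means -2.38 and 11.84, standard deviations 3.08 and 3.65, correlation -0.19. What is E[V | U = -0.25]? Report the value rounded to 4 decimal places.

For a bivariate normal, E[V | U=x] = μ_V + ρ·(σ_V/σ_U)·(x − μ_U).
E[V | U=-0.25] = 11.84 + (-0.19)·(3.65/3.08)·(-0.25 − (-2.38)) = 11.84 + (-0.22516)·(2.13) = 11.3604.

11.3604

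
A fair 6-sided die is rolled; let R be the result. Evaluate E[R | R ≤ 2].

3/2

Given R ≤ 2, R is equally likely to be any of {1, 2}.
E[R | R ≤ 2] = (1 + 2) / 2 = 3/2.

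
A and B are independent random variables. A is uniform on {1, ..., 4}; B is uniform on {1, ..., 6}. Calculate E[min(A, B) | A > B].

5/3

Outcomes with A > B: (2,1), (3,1), (3,2), (4,1), (4,2), (4,3), each with probability 1/24.
E[min(A, B) | A > B] = (1 + 1 + 2 + 1 + 2 + 3) / 6 = 5/3.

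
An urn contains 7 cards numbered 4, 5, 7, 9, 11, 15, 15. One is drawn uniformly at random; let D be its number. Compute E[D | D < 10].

25/4

P(D < 10) = 4/7.
Σ over the event: 4·1/7 + 5·1/7 + 7·1/7 + 9·1/7 = 25/7.
E[D | D < 10] = (25/7) / (4/7) = 25/4.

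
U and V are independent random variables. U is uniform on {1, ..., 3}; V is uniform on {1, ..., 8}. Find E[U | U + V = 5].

Outcomes with U + V = 5: (1,4), (2,3), (3,2), each with probability 1/24.
E[U | U + V = 5] = (1 + 2 + 3) / 3 = 2.

2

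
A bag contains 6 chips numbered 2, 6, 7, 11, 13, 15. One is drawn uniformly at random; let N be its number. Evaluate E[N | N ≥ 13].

14

P(N ≥ 13) = 1/3.
Σ over the event: 13·1/6 + 15·1/6 = 14/3.
E[N | N ≥ 13] = (14/3) / (1/3) = 14.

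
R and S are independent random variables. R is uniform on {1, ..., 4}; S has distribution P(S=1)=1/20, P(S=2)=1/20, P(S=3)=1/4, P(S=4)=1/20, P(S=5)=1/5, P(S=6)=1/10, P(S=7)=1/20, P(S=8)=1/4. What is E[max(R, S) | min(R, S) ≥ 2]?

P(min(R, S) ≥ 2) = 57/80.
Summing max(R,S)·P(x,y) over outcomes with min(R, S) ≥ 2 gives 77/20.
E[max(R, S) | min(R, S) ≥ 2] = (77/20) / (57/80) = 308/57.

308/57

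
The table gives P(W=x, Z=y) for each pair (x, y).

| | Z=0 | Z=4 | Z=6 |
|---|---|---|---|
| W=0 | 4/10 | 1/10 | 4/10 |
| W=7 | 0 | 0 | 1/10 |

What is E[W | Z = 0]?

P(Z = 0) = 2/5.
Σ W·P over the event = 0·(4/10) = 0.
E[W | Z = 0] = (0) / (2/5) = 0.

0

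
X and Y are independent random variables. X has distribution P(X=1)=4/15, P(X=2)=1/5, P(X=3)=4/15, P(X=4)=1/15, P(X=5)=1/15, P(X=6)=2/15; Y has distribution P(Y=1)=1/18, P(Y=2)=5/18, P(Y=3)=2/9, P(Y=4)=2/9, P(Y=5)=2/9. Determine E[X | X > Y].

404/87

P(X > Y) = 29/90.
Summing X·P(x,y) over outcomes with X > Y gives 202/135.
E[X | X > Y] = (202/135) / (29/90) = 404/87.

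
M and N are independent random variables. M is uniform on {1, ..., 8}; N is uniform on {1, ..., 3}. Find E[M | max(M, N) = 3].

Outcomes with max(M, N) = 3: (1,3), (2,3), (3,1), (3,2), (3,3), each with probability 1/24.
E[M | max(M, N) = 3] = (1 + 2 + 3 + 3 + 3) / 5 = 12/5.

12/5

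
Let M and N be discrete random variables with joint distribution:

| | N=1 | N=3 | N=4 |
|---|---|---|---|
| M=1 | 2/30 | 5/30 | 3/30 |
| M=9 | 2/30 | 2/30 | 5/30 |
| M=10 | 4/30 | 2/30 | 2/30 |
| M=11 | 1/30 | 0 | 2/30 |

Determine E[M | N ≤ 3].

P(N ≤ 3) = 3/5.
Summing M·P(M=x,N=y) over the conditioning event gives 19/5.
E[M | N ≤ 3] = (19/5) / (3/5) = 19/3.

19/3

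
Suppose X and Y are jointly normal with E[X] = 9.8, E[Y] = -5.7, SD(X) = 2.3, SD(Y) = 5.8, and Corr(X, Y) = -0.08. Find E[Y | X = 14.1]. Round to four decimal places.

E[Y | X=x] = μ_Y + ρ(σ_Y/σ_X)(x − μ_X) for jointly normal variables.
E[Y | X=14.1] = -5.7 + (-0.08)·(5.8/2.3)·(14.1 − (9.8)) = -5.7 + (-0.20174)·(4.3) = -6.5675.

-6.5675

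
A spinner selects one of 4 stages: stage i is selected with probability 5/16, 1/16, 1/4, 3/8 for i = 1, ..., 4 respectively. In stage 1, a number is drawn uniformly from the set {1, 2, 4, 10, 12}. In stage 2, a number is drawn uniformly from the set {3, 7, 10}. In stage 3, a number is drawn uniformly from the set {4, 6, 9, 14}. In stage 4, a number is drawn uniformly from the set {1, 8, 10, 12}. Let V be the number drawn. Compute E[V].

691/96

E[V | stage 1] = (1+2+4+10+12)/5 = 29/5.
E[V | stage 2] = (3+7+10)/3 = 20/3.
E[V | stage 3] = (4+6+9+14)/4 = 33/4.
E[V | stage 4] = (1+8+10+12)/4 = 31/4.
By the law of total expectation,
E[V] = (5/16)·(29/5) + (1/16)·(20/3) + (1/4)·(33/4) + (3/8)·(31/4) = 691/96.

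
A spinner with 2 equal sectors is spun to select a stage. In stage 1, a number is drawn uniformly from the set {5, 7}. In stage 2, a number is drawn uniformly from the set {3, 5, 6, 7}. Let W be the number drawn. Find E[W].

E[W | stage 1] = (5+7)/2 = 6.
E[W | stage 2] = (3+5+6+7)/4 = 21/4.
E[W] = (1/2)·(6) + (1/2)·(21/4) = 45/8.

45/8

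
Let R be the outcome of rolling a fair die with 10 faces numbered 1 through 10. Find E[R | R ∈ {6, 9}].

15/2

P(R ∈ {6, 9}) = 1/5.
Σ over the event: 6·1/10 + 9·1/10 = 3/2.
E[R | R ∈ {6, 9}] = (3/2) / (1/5) = 15/2.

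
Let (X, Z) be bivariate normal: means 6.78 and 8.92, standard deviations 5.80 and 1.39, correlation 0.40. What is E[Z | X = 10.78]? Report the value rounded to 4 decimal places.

The regression of Z on X has slope ρ·σ_Z/σ_X and passes through (μ_X, μ_Z).
E[Z | X=10.78] = 8.92 + (0.40)·(1.39/5.80)·(10.78 − (6.78)) = 8.92 + (0.095862)·(4) = 9.3034.

9.3034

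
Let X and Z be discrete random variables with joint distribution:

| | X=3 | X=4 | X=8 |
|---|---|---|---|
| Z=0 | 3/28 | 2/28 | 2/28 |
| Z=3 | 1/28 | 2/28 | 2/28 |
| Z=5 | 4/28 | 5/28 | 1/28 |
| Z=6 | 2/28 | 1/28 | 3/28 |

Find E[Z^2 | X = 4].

P(X = 4) = 5/14.
Summing Z^2·P(X=x,Z=y) over the conditioning event gives 179/28.
E[Z^2 | X = 4] = (179/28) / (5/14) = 179/10.

179/10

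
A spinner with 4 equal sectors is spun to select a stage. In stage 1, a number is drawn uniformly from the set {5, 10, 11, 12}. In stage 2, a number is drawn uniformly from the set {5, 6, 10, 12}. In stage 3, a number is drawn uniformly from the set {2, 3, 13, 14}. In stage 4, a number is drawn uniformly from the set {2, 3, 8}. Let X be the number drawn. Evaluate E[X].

361/48

E[X | stage 1] = (5+10+11+12)/4 = 19/2.
E[X | stage 2] = (5+6+10+12)/4 = 33/4.
E[X | stage 3] = (2+3+13+14)/4 = 8.
E[X | stage 4] = (2+3+8)/3 = 13/3.
E[X] = (1/4)·(19/2) + (1/4)·(33/4) + (1/4)·(8) + (1/4)·(13/3) = 361/48.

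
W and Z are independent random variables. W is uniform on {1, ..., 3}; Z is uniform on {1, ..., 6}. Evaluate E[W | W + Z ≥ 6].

20/9

Outcomes with W + Z ≥ 6: (1,5), (1,6), (2,4), (2,5), (2,6), (3,3), (3,4), (3,5), (3,6), each with probability 1/18.
E[W | W + Z ≥ 6] = (1 + 1 + 2 + 2 + 2 + 3 + 3 + 3 + 3) / 9 = 20/9.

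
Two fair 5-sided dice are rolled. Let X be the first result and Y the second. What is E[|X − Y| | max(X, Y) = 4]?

P(max(X, Y) = 4) = 7/25.
Summing |X−Y|·P(x,y) over outcomes with max(X, Y) = 4 gives 12/25.
E[|X − Y| | max(X, Y) = 4] = (12/25) / (7/25) = 12/7.

12/7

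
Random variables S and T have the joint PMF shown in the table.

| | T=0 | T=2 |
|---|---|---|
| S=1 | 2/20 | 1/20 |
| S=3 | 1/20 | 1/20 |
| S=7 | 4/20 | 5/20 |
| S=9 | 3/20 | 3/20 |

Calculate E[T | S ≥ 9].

P(S ≥ 9) = 3/10.
Summing T·P(S=x,T=y) over the conditioning event gives 3/10.
E[T | S ≥ 9] = (3/10) / (3/10) = 1.

1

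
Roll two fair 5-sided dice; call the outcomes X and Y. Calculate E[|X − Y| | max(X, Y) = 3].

6/5

Outcomes with max(X, Y) = 3: (1,3), (2,3), (3,1), (3,2), (3,3), each with probability 1/25.
E[|X − Y| | max(X, Y) = 3] = (2 + 1 + 2 + 1 + 0) / 5 = 6/5.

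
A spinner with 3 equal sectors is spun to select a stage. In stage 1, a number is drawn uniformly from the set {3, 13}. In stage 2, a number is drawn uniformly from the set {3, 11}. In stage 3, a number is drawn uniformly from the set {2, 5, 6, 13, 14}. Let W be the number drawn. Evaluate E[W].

E[W | stage 1] = (3+13)/2 = 8.
E[W | stage 2] = (3+11)/2 = 7.
E[W | stage 3] = (2+5+6+13+14)/5 = 8.
By the law of total expectation,
E[W] = (1/3)·(8) + (1/3)·(7) + (1/3)·(8) = 23/3.

23/3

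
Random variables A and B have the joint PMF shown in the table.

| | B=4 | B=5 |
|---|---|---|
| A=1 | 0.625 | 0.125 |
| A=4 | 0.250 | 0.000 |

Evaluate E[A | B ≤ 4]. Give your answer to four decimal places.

1.8571

P(B ≤ 4) = 0.875.
Summing A·P(A=x,B=y) over the conditioning event gives 1.625.
E[A | B ≤ 4] = (1.625) / (0.875) = 1.8571.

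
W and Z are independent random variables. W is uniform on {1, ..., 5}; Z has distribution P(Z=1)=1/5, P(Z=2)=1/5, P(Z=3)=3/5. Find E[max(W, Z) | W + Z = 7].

17/4

P(W + Z = 7) = 4/25.
Summing max(W,Z)·P(x,y) over outcomes with W + Z = 7 gives 17/25.
E[max(W, Z) | W + Z = 7] = (17/25) / (4/25) = 17/4.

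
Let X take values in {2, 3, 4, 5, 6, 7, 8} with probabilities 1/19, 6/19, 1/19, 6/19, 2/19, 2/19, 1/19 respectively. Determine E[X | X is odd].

31/7

P(X is odd) = 14/19.
Σ over the event: 3·6/19 + 5·6/19 + 7·2/19 = 62/19.
E[X | X is odd] = (62/19) / (14/19) = 31/7.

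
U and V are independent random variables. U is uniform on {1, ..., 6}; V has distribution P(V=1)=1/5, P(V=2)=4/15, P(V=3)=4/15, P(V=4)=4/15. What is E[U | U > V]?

236/51

P(U > V) = 17/30.
Summing U·P(x,y) over outcomes with U > V gives 118/45.
E[U | U > V] = (118/45) / (17/30) = 236/51.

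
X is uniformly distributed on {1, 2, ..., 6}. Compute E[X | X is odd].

3

Given X is odd, X is equally likely to be any of {1, 3, 5}.
E[X | X is odd] = (1 + 3 + 5) / 3 = 3.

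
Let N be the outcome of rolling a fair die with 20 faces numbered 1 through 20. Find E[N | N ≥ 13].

33/2

Given N ≥ 13, N is equally likely to be any of {13, 14, 15, 16, 17, 18, 19, 20}.
E[N | N ≥ 13] = (13 + 14 + 15 + 16 + 17 + 18 + 19 + 20) / 8 = 33/2.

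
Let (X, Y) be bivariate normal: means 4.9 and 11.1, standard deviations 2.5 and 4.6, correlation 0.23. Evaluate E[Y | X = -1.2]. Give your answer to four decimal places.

8.5185

The regression of Y on X has slope ρ·σ_Y/σ_X and passes through (μ_X, μ_Y).
E[Y | X=-1.2] = 11.1 + (0.23)·(4.6/2.5)·(-1.2 − (4.9)) = 11.1 + (0.4232)·(-6.1) = 8.5185.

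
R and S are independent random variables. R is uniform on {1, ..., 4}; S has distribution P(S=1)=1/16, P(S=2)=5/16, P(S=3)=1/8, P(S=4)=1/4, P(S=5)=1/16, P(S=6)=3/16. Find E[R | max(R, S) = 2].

17/11

P(max(R, S) = 2) = 11/64.
Summing R·P(x,y) over outcomes with max(R, S) = 2 gives 17/64.
E[R | max(R, S) = 2] = (17/64) / (11/64) = 17/11.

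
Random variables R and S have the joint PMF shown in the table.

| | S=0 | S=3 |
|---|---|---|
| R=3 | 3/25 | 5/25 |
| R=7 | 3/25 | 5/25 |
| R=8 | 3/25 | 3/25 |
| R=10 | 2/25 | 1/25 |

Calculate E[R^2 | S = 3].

291/7

P(S = 3) = 14/25.
Σ R^2·P over the event = 9·(5/25) + 49·(5/25) + 64·(3/25) + 100·(1/25) = 582/25.
E[R^2 | S = 3] = (582/25) / (14/25) = 291/7.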